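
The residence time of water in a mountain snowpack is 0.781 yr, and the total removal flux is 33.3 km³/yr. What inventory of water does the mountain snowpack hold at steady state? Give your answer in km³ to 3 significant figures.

τ = M/F ⇒ M = τ × F = 0.781 × 33.3 = 26.01 km³.

26.0 km³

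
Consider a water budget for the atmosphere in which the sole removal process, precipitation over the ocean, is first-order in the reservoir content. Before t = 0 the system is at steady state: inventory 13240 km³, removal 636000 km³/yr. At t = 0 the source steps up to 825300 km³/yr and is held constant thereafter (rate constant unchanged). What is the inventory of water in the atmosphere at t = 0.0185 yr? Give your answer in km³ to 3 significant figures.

15600 km³

The sink rate constant is k = F₀/M₀ = 636000/13240 = 48.04 yr⁻¹.
Solving dM/dt = F₁ − kM with M(0) = M₀ gives M(t) = F₁/k + (M₀ − F₁/k)·e^(−kt).
F₁/k = 825300/48.04 = 17181 km³; kt = 48.04 × 0.0185 = 0.8887, e^(−kt) = 0.4112.
M(0.0185) = 17181 + (13240 − 17181) × 0.4112 = 17181 − 1620 = 15560 km³.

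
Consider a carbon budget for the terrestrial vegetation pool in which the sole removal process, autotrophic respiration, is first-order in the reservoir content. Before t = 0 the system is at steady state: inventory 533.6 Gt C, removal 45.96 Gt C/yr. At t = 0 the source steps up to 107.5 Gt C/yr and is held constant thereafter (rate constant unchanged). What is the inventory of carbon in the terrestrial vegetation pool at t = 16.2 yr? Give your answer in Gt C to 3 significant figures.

1070 Gt C

τ = M₀/F₀ = 533.6/45.96 = 11.61 yr; rate constant k = 1/τ.
New steady state M_∞ = F₁/k = F₁·τ = 107.5 × 11.61 = 1248.1 Gt C.
M(t) = M_∞ + (M₀ − M_∞)·e^(−t/τ); t/τ = 16.2/11.61 = 1.395, so e^(−t/τ) = 0.2477.
M(t) = 1248.1 − 714.5 × 0.2477 = 1071.1 Gt C.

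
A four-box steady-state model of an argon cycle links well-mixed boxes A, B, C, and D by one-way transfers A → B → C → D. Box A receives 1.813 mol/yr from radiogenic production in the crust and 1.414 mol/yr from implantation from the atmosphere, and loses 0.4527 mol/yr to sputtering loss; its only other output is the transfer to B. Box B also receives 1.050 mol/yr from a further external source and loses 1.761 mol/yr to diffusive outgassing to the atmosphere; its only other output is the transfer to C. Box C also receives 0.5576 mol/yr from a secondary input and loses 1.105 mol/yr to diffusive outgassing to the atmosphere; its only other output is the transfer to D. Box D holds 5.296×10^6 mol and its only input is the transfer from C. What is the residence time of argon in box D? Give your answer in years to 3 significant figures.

Box A: F(A→B) = (1.813 + 1.414) − 0.4527 = 2.7743 mol/yr.
Box B: F(B→C) = (2.7743 + 1.050) − 1.761 = 2.0633 mol/yr.
Box C: F(C→D) = (2.0633 + 0.5576) − 1.105 = 1.5159 mol/yr.
Box D throughput = its input = 1.5159 mol/yr; τ = 5.296×10^6 / 1.5159 = 3.494×10^6 yr.

3.49×10^6 yr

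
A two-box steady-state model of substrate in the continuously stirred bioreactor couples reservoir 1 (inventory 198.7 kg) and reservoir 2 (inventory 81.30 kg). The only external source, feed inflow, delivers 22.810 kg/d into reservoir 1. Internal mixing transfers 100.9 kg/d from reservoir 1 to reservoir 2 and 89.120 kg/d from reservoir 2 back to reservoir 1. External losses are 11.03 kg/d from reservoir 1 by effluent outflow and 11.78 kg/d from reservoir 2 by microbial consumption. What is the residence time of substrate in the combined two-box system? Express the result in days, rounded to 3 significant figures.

For the system as a whole, the A↔B exchange is internal and contributes nothing to the throughput; only the external sinks remove mass.
M_total = 198.7 + 81.30 = 280.00 kg.
ΣF_external_out = 11.03 + 11.78 = 22.810 kg/d.
τ = M_total / ΣF_ext = 280.00 / 22.810 = 12.28 d.

12.3 d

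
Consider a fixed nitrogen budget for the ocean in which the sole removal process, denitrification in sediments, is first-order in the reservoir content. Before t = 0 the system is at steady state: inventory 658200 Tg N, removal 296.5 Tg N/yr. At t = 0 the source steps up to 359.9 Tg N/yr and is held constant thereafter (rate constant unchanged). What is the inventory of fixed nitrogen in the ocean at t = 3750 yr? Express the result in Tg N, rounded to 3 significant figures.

773000 Tg N

Residence time τ = M₀/F₀ = 2220 yr. The eventual steady state is M_∞ = M₀·(F₁/F₀) = 658200 × 359.9/296.5 = 798940 Tg N.
The anomaly ΔM(t) = M(t) − M_∞ decays as ΔM₀·e^(−t/τ) with ΔM₀ = 658200 − 798940 = −140700 Tg N.
At t = 3750 yr, e^(−t/τ) = e^(−1.689) = 0.1847, so ΔM = −25990 Tg N and M = 798940 − 25990 = 772950 Tg N.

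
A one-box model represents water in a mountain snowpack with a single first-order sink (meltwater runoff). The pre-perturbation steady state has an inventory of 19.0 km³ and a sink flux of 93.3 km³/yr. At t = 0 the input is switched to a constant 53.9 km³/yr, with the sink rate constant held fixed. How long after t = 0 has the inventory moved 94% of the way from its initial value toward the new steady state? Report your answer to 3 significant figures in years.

0.573 yr

τ = M₀/F₀ = 19.0/93.3 = 0.2036 yr.
The remaining gap fraction is e^(−t/τ); 94% covered ⇒ e^(−t/τ) = 0.0600.
t = −τ ln(0.0600) = 0.2036 × 2.813 = 0.5729 yr.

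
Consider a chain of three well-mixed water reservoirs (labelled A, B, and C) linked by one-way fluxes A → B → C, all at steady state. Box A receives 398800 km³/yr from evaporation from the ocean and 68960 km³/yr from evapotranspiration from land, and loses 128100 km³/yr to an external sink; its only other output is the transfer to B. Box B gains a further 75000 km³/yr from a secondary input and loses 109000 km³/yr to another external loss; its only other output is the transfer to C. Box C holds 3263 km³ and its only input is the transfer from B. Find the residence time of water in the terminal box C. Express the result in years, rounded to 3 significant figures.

Box A: F(A→B) = (398800 + 68960) − 128100 = 339660 km³/yr.
Box B: F(B→C) = (339660 + 75000) − 109000 = 305660 km³/yr.
Box C throughput = its input = 305660 km³/yr; τ = 3263 / 305660 = 0.01068 yr.

0.0107 yr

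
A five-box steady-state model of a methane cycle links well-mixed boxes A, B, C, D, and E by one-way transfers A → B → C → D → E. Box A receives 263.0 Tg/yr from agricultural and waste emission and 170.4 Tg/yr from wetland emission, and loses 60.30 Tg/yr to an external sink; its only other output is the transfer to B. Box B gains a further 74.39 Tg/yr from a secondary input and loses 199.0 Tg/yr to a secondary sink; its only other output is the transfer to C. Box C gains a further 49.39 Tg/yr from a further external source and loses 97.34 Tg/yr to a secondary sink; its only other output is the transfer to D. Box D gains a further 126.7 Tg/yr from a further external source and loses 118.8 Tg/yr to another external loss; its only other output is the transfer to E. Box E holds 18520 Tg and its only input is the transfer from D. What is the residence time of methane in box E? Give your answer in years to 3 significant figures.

Box A: F(A→B) = (263.0 + 170.4) − 60.30 = 373.10 Tg/yr.
Box B: F(B→C) = (373.10 + 74.39) − 199.0 = 248.49 Tg/yr.
Box C: F(C→D) = (248.49 + 49.39) − 97.34 = 200.54 Tg/yr.
Box D: F(D→E) = (200.54 + 126.7) − 118.8 = 208.44 Tg/yr.
Box E throughput = its input = 208.44 Tg/yr; τ = 18520 / 208.44 = 88.85 yr.

88.9 yr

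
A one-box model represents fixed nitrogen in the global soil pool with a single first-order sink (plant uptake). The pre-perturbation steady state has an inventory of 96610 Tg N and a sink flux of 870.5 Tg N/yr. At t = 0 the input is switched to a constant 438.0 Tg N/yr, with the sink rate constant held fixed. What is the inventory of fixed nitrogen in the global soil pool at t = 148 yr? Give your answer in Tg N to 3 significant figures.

61300 Tg N

The sink rate constant is k = F₀/M₀ = 870.5/96610 = 0.009010 yr⁻¹.
Solving dM/dt = F₁ − kM with M(0) = M₀ gives M(t) = F₁/k + (M₀ − F₁/k)·e^(−kt).
F₁/k = 438.0/0.009010 = 48610 Tg N; kt = 0.009010 × 148 = 1.334, e^(−kt) = 0.2635.
M(148) = 48610 + (96610 − 48610) × 0.2635 = 48610 + 12650 = 61260 Tg N.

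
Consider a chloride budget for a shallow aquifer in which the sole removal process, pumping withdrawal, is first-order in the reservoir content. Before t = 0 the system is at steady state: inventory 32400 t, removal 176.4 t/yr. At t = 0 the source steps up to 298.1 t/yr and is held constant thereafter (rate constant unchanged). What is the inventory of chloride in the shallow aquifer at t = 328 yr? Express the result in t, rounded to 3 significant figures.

51000 t

The sink rate constant is k = F₀/M₀ = 176.4/32400 = 0.005444 yr⁻¹.
Solving dM/dt = F₁ − kM with M(0) = M₀ gives M(t) = F₁/k + (M₀ − F₁/k)·e^(−kt).
F₁/k = 298.1/0.005444 = 54753 t; kt = 0.005444 × 328 = 1.786, e^(−kt) = 0.1677.
M(328) = 54753 + (32400 − 54753) × 0.1677 = 54753 − 3748 = 51005 t.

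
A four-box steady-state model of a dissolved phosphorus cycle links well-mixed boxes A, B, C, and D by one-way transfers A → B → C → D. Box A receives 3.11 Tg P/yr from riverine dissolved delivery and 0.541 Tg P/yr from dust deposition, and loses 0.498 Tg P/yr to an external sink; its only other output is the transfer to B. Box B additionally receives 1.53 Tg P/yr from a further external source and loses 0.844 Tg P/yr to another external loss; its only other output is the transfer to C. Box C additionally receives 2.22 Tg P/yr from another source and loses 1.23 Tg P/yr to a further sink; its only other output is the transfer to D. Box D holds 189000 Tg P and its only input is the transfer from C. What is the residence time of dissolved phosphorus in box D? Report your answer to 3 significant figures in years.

Box A: F(A→B) = (3.11 + 0.541) − 0.498 = 3.1530 Tg P/yr.
Box B: F(B→C) = (3.1530 + 1.53) − 0.844 = 3.8390 Tg P/yr.
Box C: F(C→D) = (3.8390 + 2.22) − 1.23 = 4.8290 Tg P/yr.
Box D throughput = its input = 4.8290 Tg P/yr; τ = 189000 / 4.8290 = 39140 yr.

39100 yr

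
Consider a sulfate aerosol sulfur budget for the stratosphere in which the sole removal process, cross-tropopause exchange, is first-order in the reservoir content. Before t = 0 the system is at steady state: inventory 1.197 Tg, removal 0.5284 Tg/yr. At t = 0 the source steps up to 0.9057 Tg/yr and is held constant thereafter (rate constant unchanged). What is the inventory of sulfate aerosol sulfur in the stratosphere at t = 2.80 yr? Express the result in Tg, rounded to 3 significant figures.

1.80 Tg

The sink rate constant is k = F₀/M₀ = 0.5284/1.197 = 0.4414 yr⁻¹.
Solving dM/dt = F₁ − kM with M(0) = M₀ gives M(t) = F₁/k + (M₀ − F₁/k)·e^(−kt).
F₁/k = 0.9057/0.4414 = 2.0517 Tg; kt = 0.4414 × 2.80 = 1.236, e^(−kt) = 0.2905.
M(2.80) = 2.0517 + (1.197 − 2.0517) × 0.2905 = 2.0517 − 0.2483 = 1.8034 Tg.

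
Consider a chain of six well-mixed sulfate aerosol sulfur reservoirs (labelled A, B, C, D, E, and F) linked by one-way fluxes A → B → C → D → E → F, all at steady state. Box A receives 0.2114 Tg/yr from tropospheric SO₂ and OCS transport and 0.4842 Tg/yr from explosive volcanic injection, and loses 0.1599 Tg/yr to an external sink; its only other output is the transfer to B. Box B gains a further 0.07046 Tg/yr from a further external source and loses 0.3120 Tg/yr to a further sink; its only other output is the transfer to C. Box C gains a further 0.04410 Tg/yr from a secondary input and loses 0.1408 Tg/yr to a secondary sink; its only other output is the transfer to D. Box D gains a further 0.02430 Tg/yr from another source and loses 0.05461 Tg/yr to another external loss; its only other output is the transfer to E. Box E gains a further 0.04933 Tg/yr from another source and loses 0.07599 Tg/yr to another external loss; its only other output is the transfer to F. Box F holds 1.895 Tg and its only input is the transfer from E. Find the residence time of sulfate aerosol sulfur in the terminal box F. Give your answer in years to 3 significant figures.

13.5 yr

Box A: F(A→B) = (0.2114 + 0.4842) − 0.1599 = 0.53570 Tg/yr.
Box B: F(B→C) = (0.53570 + 0.07046) − 0.3120 = 0.29416 Tg/yr.
Box C: F(C→D) = (0.29416 + 0.04410) − 0.1408 = 0.19746 Tg/yr.
Box D: F(D→E) = (0.19746 + 0.02430) − 0.05461 = 0.16715 Tg/yr.
Box E: F(E→F) = (0.16715 + 0.04933) − 0.07599 = 0.14049 Tg/yr.
Box F throughput = its input = 0.14049 Tg/yr; τ = 1.895 / 0.14049 = 13.49 yr.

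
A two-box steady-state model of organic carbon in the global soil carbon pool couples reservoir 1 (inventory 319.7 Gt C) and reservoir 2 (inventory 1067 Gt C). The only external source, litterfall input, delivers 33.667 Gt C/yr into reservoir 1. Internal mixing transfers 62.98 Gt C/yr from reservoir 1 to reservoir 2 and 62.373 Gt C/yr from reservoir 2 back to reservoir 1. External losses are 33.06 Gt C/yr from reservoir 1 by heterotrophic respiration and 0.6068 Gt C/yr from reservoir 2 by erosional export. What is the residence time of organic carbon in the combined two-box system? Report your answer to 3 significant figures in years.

Treat the two boxes together as one reservoir: the mixing fluxes between them are internal recycling, so τ = ΣM / Σ(external losses).
M_total = 319.7 + 1067 = 1386.7 Gt C.
ΣF_external_out = 33.06 + 0.6068 = 33.667 Gt C/yr.
τ = M_total / ΣF_ext = 1386.7 / 33.667 = 41.19 yr.

41.2 yr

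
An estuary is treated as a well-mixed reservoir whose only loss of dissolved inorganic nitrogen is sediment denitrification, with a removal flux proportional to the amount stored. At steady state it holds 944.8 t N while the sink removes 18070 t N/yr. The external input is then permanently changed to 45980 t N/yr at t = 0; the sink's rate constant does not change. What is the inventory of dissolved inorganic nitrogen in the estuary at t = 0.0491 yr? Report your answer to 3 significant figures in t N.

The sink rate constant is k = F₀/M₀ = 18070/944.8 = 19.13 yr⁻¹.
Solving dM/dt = F₁ − kM with M(0) = M₀ gives M(t) = F₁/k + (M₀ − F₁/k)·e^(−kt).
F₁/k = 45980/19.13 = 2404.1 t N; kt = 19.13 × 0.0491 = 0.9391, e^(−kt) = 0.3910.
M(0.0491) = 2404.1 + (944.8 − 2404.1) × 0.3910 = 2404.1 − 570.6 = 1833.5 t N.

1830 t N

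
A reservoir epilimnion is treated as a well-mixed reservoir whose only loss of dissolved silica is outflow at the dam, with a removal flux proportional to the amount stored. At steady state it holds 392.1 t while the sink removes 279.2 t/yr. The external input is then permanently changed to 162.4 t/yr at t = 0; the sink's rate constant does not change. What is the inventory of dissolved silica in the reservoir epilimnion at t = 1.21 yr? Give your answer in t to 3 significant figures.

Residence time τ = M₀/F₀ = 1.404 yr. The eventual steady state is M_∞ = M₀·(F₁/F₀) = 392.1 × 162.4/279.2 = 228.07 t.
The anomaly ΔM(t) = M(t) − M_∞ decays as ΔM₀·e^(−t/τ) with ΔM₀ = 392.1 − 228.07 = 164.0 t.
At t = 1.21 yr, e^(−t/τ) = e^(−0.8616) = 0.4225, so ΔM = 69.30 t and M = 228.07 + 69.30 = 297.37 t.

297 t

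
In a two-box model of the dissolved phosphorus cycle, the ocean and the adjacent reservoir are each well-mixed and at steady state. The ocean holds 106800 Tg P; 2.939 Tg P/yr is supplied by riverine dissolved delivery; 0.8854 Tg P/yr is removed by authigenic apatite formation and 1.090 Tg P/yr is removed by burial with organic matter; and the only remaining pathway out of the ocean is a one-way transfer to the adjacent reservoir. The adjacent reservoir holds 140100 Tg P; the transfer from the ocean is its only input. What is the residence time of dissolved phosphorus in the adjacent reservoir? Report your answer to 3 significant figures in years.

Balance the ocean: ΣF_in = 2.9390 Tg P/yr.
Transfer to the adjacent reservoir = ΣF_in − (0.8854 + 1.090) = 0.96360 Tg P/yr.
At steady state the output of the adjacent reservoir equals its input, 0.96360 Tg P/yr.
τ = M / F = 140100 / 0.96360 = 145400 yr.

145000 yr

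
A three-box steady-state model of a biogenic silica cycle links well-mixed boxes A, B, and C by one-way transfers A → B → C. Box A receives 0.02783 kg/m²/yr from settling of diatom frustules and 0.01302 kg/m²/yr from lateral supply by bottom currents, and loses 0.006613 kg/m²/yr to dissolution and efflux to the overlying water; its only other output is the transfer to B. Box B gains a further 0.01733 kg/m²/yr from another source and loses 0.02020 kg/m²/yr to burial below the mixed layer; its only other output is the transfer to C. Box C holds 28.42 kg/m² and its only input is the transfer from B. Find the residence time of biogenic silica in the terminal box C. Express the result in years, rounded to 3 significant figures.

906 yr

Box A: F(A→B) = (0.02783 + 0.01302) − 0.006613 = 0.034237 kg/m²/yr.
Box B: F(B→C) = (0.034237 + 0.01733) − 0.02020 = 0.031367 kg/m²/yr.
Box C throughput = its input = 0.031367 kg/m²/yr; τ = 28.42 / 0.031367 = 906.0 yr.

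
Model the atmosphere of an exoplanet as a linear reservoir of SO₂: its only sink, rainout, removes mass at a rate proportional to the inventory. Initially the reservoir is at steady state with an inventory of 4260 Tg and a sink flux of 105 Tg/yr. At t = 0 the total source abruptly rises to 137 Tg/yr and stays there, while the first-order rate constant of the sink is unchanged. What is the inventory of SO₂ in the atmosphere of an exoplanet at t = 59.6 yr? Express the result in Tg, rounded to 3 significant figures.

τ = M₀/F₀ = 4260/105 = 40.57 yr; rate constant k = 1/τ.
New steady state M_∞ = F₁/k = F₁·τ = 137 × 40.57 = 5558.3 Tg.
M(t) = M_∞ + (M₀ − M_∞)·e^(−t/τ); t/τ = 59.6/40.57 = 1.469, so e^(−t/τ) = 0.2302.
M(t) = 5558.3 − 1298 × 0.2302 = 5259.5 Tg.

5260 Tg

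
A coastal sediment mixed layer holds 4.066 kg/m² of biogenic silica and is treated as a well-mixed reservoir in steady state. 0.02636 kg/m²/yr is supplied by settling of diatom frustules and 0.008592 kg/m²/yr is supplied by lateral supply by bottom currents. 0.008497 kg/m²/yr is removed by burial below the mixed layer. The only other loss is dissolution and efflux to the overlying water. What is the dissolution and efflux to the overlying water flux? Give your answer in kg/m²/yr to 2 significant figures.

0.026 kg/m²/yr

At steady state ΣF_in = ΣF_out.
ΣF_in = 0.02636 + 0.008592 = 0.034952 kg/m²/yr.
Dissolution and efflux to the overlying water flux = ΣF_in − (0.008497) = 0.034952 − 0.008497 = 0.02646 kg/m²/yr.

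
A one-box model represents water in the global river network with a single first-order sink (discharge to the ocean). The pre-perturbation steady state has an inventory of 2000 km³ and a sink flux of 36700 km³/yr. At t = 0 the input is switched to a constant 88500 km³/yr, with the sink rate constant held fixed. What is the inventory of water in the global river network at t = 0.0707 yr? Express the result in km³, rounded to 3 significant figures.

τ = M₀/F₀ = 2000/36700 = 0.05450 yr; rate constant k = 1/τ.
New steady state M_∞ = F₁/k = F₁·τ = 88500 × 0.05450 = 4822.9 km³.
M(t) = M_∞ + (M₀ − M_∞)·e^(−t/τ); t/τ = 0.0707/0.05450 = 1.297, so e^(−t/τ) = 0.2733.
M(t) = 4822.9 − 2823 × 0.2733 = 4051.5 km³.

4050 km³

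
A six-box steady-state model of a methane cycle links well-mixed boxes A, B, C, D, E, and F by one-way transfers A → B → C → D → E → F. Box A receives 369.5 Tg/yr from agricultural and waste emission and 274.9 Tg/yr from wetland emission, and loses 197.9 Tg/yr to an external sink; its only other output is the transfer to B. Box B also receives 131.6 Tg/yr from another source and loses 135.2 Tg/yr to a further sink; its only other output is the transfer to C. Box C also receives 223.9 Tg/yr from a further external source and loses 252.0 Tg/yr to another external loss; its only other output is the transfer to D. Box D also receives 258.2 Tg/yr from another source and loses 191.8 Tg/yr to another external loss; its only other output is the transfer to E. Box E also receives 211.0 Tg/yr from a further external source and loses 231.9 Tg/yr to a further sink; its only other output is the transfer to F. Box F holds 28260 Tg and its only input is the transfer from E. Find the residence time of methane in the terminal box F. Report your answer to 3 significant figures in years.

61.4 yr

Box A: F(A→B) = (369.5 + 274.9) − 197.9 = 446.50 Tg/yr.
Box B: F(B→C) = (446.50 + 131.6) − 135.2 = 442.90 Tg/yr.
Box C: F(C→D) = (442.90 + 223.9) − 252.0 = 414.80 Tg/yr.
Box D: F(D→E) = (414.80 + 258.2) − 191.8 = 481.20 Tg/yr.
Box E: F(E→F) = (481.20 + 211.0) − 231.9 = 460.30 Tg/yr.
Box F throughput = its input = 460.30 Tg/yr; τ = 28260 / 460.30 = 61.39 yr.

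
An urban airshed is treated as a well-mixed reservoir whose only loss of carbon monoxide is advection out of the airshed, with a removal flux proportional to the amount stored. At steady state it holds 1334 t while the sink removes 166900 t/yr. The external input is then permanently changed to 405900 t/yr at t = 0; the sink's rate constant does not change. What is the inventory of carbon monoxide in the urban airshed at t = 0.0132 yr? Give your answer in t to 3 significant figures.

The sink rate constant is k = F₀/M₀ = 166900/1334 = 125.1 yr⁻¹.
Solving dM/dt = F₁ − kM with M(0) = M₀ gives M(t) = F₁/k + (M₀ − F₁/k)·e^(−kt).
F₁/k = 405900/125.1 = 3244.3 t; kt = 125.1 × 0.0132 = 1.651, e^(−kt) = 0.1918.
M(0.0132) = 3244.3 + (1334 − 3244.3) × 0.1918 = 3244.3 − 366.3 = 2878.0 t.

2880 t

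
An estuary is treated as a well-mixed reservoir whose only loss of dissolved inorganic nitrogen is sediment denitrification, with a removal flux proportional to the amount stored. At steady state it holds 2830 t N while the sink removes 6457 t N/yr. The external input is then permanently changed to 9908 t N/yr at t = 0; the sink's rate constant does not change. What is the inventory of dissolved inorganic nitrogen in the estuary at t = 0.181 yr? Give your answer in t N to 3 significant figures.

The sink rate constant is k = F₀/M₀ = 6457/2830 = 2.282 yr⁻¹.
Solving dM/dt = F₁ − kM with M(0) = M₀ gives M(t) = F₁/k + (M₀ − F₁/k)·e^(−kt).
F₁/k = 9908/2.282 = 4342.5 t N; kt = 2.282 × 0.181 = 0.4130, e^(−kt) = 0.6617.
M(0.181) = 4342.5 + (2830 − 4342.5) × 0.6617 = 4342.5 − 1001 = 3341.7 t N.

3340 t N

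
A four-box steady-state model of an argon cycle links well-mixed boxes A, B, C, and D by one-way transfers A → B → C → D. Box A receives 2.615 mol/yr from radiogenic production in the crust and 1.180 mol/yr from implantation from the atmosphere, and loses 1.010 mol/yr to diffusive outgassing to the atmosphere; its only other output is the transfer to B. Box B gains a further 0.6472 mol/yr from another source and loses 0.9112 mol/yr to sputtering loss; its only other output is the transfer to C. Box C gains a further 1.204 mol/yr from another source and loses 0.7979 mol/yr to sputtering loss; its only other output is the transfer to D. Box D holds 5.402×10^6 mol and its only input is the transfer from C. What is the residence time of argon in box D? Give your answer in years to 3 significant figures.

Box A: F(A→B) = (2.615 + 1.180) − 1.010 = 2.7850 mol/yr.
Box B: F(B→C) = (2.7850 + 0.6472) − 0.9112 = 2.5210 mol/yr.
Box C: F(C→D) = (2.5210 + 1.204) − 0.7979 = 2.9271 mol/yr.
Box D throughput = its input = 2.9271 mol/yr; τ = 5.402×10^6 / 2.9271 = 1.846×10^6 yr.

1.85×10^6 yr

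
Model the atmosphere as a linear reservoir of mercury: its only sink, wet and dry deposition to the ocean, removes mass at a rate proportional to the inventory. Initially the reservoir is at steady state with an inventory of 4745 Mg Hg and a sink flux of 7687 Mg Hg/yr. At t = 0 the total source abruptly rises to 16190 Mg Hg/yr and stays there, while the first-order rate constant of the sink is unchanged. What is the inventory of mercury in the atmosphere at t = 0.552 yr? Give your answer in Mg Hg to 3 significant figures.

7850 Mg Hg

The sink rate constant is k = F₀/M₀ = 7687/4745 = 1.620 yr⁻¹.
Solving dM/dt = F₁ − kM with M(0) = M₀ gives M(t) = F₁/k + (M₀ − F₁/k)·e^(−kt).
F₁/k = 16190/1.620 = 9993.7 Mg Hg; kt = 1.620 × 0.552 = 0.8943, e^(−kt) = 0.4089.
M(0.552) = 9993.7 + (4745 − 9993.7) × 0.4089 = 9993.7 − 2146 = 7847.4 Mg Hg.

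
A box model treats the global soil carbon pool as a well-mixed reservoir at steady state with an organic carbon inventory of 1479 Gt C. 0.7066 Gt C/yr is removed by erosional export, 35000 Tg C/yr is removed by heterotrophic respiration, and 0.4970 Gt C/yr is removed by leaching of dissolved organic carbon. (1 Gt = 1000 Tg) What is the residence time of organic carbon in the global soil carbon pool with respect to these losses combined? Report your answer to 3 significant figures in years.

Convert the heterotrophic respiration flux: 35000 Tg C/yr = 35.00 Gt C/yr.
Total removal = 0.7066 + 35.00 + 0.4970 = 36.204 Gt C/yr.
τ = M / ΣF_out = 1479 / 36.204 = 40.85 yr.

40.9 yr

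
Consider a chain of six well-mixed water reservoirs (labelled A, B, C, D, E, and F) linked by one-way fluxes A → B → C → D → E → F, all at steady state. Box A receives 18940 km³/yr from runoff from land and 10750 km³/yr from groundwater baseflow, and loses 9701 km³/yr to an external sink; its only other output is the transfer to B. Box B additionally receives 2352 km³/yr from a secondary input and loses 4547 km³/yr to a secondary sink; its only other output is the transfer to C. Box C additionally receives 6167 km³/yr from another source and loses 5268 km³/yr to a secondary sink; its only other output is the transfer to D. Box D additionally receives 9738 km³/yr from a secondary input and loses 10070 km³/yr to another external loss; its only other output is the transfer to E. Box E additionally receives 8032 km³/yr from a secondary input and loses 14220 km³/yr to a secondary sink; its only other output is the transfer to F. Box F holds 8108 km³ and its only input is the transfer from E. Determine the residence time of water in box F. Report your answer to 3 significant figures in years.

Box A: F(A→B) = (18940 + 10750) − 9701 = 19989 km³/yr.
Box B: F(B→C) = (19989 + 2352) − 4547 = 17794 km³/yr.
Box C: F(C→D) = (17794 + 6167) − 5268 = 18693 km³/yr.
Box D: F(D→E) = (18693 + 9738) − 10070 = 18361 km³/yr.
Box E: F(E→F) = (18361 + 8032) − 14220 = 12173 km³/yr.
Box F throughput = its input = 12173 km³/yr; τ = 8108 / 12173 = 0.6661 yr.

0.666 yr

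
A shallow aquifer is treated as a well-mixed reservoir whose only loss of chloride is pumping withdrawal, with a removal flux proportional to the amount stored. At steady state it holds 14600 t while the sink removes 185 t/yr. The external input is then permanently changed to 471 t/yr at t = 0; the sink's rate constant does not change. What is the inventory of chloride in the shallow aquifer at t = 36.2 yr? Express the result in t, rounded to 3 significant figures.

22900 t

τ = M₀/F₀ = 14600/185 = 78.92 yr; rate constant k = 1/τ.
New steady state M_∞ = F₁/k = F₁·τ = 471 × 78.92 = 37171 t.
M(t) = M_∞ + (M₀ − M_∞)·e^(−t/τ); t/τ = 36.2/78.92 = 0.4587, so e^(−t/τ) = 0.6321.
M(t) = 37171 − 22570 × 0.6321 = 22904 t.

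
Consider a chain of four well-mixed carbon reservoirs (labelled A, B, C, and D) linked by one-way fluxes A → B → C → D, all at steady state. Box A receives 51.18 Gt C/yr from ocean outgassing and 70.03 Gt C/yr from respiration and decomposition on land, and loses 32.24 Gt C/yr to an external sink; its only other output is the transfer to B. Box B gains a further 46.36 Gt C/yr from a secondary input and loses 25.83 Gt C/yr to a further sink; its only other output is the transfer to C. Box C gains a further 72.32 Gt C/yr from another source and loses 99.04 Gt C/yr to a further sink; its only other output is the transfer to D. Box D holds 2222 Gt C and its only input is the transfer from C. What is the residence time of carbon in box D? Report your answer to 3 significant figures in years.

Box A: F(A→B) = (51.18 + 70.03) − 32.24 = 88.970 Gt C/yr.
Box B: F(B→C) = (88.970 + 46.36) − 25.83 = 109.50 Gt C/yr.
Box C: F(C→D) = (109.50 + 72.32) − 99.04 = 82.780 Gt C/yr.
Box D throughput = its input = 82.780 Gt C/yr; τ = 2222 / 82.780 = 26.84 yr.

26.8 yr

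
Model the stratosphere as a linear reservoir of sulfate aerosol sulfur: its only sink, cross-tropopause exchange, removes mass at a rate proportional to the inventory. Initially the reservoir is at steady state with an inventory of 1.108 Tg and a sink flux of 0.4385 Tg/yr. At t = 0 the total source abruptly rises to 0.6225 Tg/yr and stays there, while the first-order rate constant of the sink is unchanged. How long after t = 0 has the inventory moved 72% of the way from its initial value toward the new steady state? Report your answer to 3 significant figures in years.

3.22 yr

τ = M₀/F₀ = 1.108/0.4385 = 2.527 yr.
The remaining gap fraction is e^(−t/τ); 72% covered ⇒ e^(−t/τ) = 0.280.
t = −τ ln(0.280) = 2.527 × 1.273 = 3.217 yr.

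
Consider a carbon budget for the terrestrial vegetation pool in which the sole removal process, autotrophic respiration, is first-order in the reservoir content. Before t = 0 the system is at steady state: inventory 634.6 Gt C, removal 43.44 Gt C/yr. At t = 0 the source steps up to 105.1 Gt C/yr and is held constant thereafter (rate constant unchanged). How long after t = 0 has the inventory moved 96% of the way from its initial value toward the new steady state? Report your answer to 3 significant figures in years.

τ = M₀/F₀ = 634.6/43.44 = 14.61 yr.
The remaining gap fraction is e^(−t/τ); 96% covered ⇒ e^(−t/τ) = 0.0400.
t = −τ ln(0.0400) = 14.61 × 3.219 = 47.02 yr.

47.0 yr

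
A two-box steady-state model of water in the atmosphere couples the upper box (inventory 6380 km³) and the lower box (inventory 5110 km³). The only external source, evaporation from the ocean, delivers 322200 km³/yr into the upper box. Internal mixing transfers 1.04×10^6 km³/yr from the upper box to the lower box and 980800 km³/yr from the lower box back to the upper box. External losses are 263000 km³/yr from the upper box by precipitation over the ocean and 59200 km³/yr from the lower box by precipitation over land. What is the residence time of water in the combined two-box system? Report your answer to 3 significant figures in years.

Treat the two boxes together as one reservoir: the mixing fluxes between them are internal recycling, so τ = ΣM / Σ(external losses).
M_total = 6380 + 5110 = 11490 km³.
ΣF_external_out = 263000 + 59200 = 322200 km³/yr.
τ = M_total / ΣF_ext = 11490 / 322200 = 0.03566 yr.

0.0357 yr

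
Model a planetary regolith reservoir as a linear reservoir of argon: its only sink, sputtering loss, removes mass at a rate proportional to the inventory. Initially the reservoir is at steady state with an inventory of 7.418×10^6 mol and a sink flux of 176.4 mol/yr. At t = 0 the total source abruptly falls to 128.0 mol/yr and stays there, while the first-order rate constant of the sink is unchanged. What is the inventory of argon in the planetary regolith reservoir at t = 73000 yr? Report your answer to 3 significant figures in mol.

The sink rate constant is k = F₀/M₀ = 176.4/7.418×10^6 = 2.378×10^-5 yr⁻¹.
Solving dM/dt = F₁ − kM with M(0) = M₀ gives M(t) = F₁/k + (M₀ − F₁/k)·e^(−kt).
F₁/k = 128.0/2.378×10^-5 = 5.3827×10^6 mol; kt = 2.378×10^-5 × 73000 = 1.736, e^(−kt) = 0.1762.
M(73000) = 5.3827×10^6 + (7.418×10^6 − 5.3827×10^6) × 0.1762 = 5.3827×10^6 + 358700 = 5.7414×10^6 mol.

5.74×10^6 mol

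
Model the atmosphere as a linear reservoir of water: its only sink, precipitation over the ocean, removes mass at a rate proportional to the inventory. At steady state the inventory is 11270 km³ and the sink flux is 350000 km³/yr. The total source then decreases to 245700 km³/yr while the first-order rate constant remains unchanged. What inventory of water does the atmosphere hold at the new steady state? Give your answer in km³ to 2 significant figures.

Rate constant k = F/M = 350000 / 11270 = 31.06 yr⁻¹.
At the new steady state, source = k·M_new ⇒ M_new = 245700 / 31.06 = 7912 km³.
(Equivalently M_new = M × F_new/F_old = 11270 × 245700/350000.)

7900 km³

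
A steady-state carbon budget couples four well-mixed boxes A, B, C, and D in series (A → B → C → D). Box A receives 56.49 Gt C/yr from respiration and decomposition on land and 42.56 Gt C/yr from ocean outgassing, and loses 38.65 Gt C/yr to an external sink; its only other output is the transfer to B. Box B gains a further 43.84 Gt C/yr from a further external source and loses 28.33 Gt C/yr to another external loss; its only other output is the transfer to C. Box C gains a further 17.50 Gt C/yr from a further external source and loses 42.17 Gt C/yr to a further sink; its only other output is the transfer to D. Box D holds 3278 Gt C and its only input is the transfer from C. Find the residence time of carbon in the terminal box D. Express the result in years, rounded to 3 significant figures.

64.0 yr

Box A: F(A→B) = (56.49 + 42.56) − 38.65 = 60.400 Gt C/yr.
Box B: F(B→C) = (60.400 + 43.84) − 28.33 = 75.910 Gt C/yr.
Box C: F(C→D) = (75.910 + 17.50) − 42.17 = 51.240 Gt C/yr.
Box D throughput = its input = 51.240 Gt C/yr; τ = 3278 / 51.240 = 63.97 yr.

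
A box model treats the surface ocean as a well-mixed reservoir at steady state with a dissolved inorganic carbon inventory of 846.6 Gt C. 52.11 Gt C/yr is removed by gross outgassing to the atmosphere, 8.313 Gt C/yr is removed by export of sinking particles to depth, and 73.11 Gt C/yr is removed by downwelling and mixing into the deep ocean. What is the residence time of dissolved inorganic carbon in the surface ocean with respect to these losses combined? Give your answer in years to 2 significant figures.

Total removal = 52.11 + 8.313 + 73.11 = 133.53 Gt C/yr.
τ = M / ΣF_out = 846.6 / 133.53 = 6.340 yr.

6.3 yr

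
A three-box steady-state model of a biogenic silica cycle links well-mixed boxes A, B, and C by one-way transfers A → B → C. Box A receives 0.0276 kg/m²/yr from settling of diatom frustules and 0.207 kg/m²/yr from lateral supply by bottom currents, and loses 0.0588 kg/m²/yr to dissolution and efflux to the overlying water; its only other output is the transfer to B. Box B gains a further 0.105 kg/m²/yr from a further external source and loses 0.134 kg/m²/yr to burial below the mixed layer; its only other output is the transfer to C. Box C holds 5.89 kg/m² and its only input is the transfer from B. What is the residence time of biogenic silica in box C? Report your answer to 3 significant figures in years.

Box A: F(A→B) = (0.0276 + 0.207) − 0.0588 = 0.17580 kg/m²/yr.
Box B: F(B→C) = (0.17580 + 0.105) − 0.134 = 0.14680 kg/m²/yr.
Box C throughput = its input = 0.14680 kg/m²/yr; τ = 5.89 / 0.14680 = 40.12 yr.

40.1 yr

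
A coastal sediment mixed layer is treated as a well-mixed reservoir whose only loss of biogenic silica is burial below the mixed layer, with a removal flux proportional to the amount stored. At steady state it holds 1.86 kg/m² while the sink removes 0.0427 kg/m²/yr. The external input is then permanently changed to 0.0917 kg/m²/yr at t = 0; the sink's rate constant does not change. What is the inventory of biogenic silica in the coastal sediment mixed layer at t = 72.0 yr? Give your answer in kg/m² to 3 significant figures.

The sink rate constant is k = F₀/M₀ = 0.0427/1.86 = 0.02296 yr⁻¹.
Solving dM/dt = F₁ − kM with M(0) = M₀ gives M(t) = F₁/k + (M₀ − F₁/k)·e^(−kt).
F₁/k = 0.0917/0.02296 = 3.9944 kg/m²; kt = 0.02296 × 72.0 = 1.653, e^(−kt) = 0.1915.
M(72.0) = 3.9944 + (1.86 − 3.9944) × 0.1915 = 3.9944 − 0.4087 = 3.5857 kg/m².

3.59 kg/m²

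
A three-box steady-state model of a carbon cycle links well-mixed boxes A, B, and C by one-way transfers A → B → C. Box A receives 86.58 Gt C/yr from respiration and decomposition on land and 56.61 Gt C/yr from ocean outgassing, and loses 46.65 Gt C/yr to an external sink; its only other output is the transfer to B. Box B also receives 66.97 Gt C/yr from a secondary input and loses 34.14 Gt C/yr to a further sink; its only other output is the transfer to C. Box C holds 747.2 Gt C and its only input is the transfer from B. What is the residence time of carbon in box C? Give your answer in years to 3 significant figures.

5.78 yr

Box A: F(A→B) = (86.58 + 56.61) − 46.65 = 96.540 Gt C/yr.
Box B: F(B→C) = (96.540 + 66.97) − 34.14 = 129.37 Gt C/yr.
Box C throughput = its input = 129.37 Gt C/yr; τ = 747.2 / 129.37 = 5.776 yr.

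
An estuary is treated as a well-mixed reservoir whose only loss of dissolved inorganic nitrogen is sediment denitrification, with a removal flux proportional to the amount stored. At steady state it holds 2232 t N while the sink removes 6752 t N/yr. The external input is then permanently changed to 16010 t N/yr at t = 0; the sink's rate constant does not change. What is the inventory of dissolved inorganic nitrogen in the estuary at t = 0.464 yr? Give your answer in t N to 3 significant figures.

The sink rate constant is k = F₀/M₀ = 6752/2232 = 3.025 yr⁻¹.
Solving dM/dt = F₁ − kM with M(0) = M₀ gives M(t) = F₁/k + (M₀ − F₁/k)·e^(−kt).
F₁/k = 16010/3.025 = 5292.4 t N; kt = 3.025 × 0.464 = 1.404, e^(−kt) = 0.2457.
M(0.464) = 5292.4 + (2232 − 5292.4) × 0.2457 = 5292.4 − 751.9 = 4540.5 t N.

4540 t N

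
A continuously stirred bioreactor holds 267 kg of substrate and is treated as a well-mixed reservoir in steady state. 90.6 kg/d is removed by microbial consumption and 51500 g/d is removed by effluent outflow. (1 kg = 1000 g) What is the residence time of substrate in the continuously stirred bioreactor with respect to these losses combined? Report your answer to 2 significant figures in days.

Convert the effluent outflow flux: 51500 g/d = 51.50 kg/d.
Total removal = 90.60 + 51.50 = 142.10 kg/d.
τ = M / ΣF_out = 267 / 142.10 = 1.879 d.

1.9 d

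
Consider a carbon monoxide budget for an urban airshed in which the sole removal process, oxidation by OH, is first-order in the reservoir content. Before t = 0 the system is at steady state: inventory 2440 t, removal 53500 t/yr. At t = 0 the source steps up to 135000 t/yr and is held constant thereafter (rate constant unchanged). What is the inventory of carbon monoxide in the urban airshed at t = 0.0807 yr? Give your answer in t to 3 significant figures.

Residence time τ = M₀/F₀ = 0.04561 yr. The eventual steady state is M_∞ = M₀·(F₁/F₀) = 2440 × 135000/53500 = 6157.0 t.
The anomaly ΔM(t) = M(t) − M_∞ decays as ΔM₀·e^(−t/τ) with ΔM₀ = 2440 − 6157.0 = −3717 t.
At t = 0.0807 yr, e^(−t/τ) = e^(−1.769) = 0.1704, so ΔM = −633.5 t and M = 6157.0 − 633.5 = 5523.5 t.

5520 t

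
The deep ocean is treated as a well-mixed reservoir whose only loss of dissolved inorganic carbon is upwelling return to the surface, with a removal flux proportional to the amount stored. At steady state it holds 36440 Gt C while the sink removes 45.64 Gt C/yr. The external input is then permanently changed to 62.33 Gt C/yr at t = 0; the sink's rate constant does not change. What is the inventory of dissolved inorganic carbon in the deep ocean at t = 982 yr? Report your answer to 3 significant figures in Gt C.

Residence time τ = M₀/F₀ = 798.4 yr. The eventual steady state is M_∞ = M₀·(F₁/F₀) = 36440 × 62.33/45.64 = 49766 Gt C.
The anomaly ΔM(t) = M(t) − M_∞ decays as ΔM₀·e^(−t/τ) with ΔM₀ = 36440 − 49766 = −13330 Gt C.
At t = 982 yr, e^(−t/τ) = e^(−1.230) = 0.2923, so ΔM = −3895 Gt C and M = 49766 − 3895 = 45870 Gt C.

45900 Gt C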